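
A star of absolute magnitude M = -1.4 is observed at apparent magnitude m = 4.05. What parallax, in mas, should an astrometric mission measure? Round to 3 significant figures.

m − M = 4.05 − (-1.4) = 5.45.
d = 10^((m−M)/5 + 1) = 10^2.090 = 123.03 pc.
p = 1/d = 1/123.03 = 0.0081281 arcsec = 8.1281 mas.

8.13 mas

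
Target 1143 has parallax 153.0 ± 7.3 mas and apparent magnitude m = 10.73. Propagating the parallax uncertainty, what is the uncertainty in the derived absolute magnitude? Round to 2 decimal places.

σ_M = 0.10 mag

M = m − 5 log₁₀ d + 5 = m + 5 log₁₀ p + 5, so ∂M/∂p = 5/(p ln 10).
σ_M = (5/ln 10) · (σ_p/p) = 2.1715 × 7.3/153.0 = 2.1715 × 0.047712 = 0.10361.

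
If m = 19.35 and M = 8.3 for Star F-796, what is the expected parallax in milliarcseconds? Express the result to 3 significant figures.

m − M = 19.35 − 8.3 = 11.05.
d = 10^((m−M)/5 + 1) = 10^3.210 = 1621.8 pc.
p = 1/d = 1/1621.8 = 0.0006166 arcsec = 0.6166 mas.

0.617 mas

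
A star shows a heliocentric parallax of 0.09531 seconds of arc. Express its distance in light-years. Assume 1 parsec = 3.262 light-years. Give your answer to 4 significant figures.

34.23 light years

d = 1/p = 1/0.09531 = 10.492 pc.
In light-years: 10.492 × 3.262 = 34.225 ly.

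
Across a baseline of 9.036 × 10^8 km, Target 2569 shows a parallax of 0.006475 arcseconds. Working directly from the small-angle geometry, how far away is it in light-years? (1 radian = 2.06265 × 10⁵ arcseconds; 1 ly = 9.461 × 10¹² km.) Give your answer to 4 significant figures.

θ = 0.006475″ = 0.006475/206265 = 3.1392 × 10^-8 rad.
d = B/θ = (9.036 × 10^8) / (3.1392 × 10^-8) = 2.8784 × 10^16 km = (2.8784 × 10^16) / (9.461 × 10^12) ly = 3042.4 ly.

3042 ly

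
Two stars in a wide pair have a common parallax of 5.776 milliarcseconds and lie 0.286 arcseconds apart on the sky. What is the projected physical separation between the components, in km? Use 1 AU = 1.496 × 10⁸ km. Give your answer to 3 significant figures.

d = 1/p = 1/0.005776″ = 173.13 pc.
At distance d (pc), an angle of θ arcsec spans θ·d AU: s = 0.286 × 173.13 = 49.515 AU.
= 49.515 × 1.496 × 10⁸ km = 7.4074 × 10^9 km.

7.41 × 10^9 km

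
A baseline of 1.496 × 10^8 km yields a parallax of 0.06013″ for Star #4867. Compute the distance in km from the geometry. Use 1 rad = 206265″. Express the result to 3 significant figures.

θ = 0.06013″ = 0.06013/206265 = 2.9152 × 10^-7 rad.
d = B/θ = (1.496 × 10^8) / (2.9152 × 10^-7) = 5.1317 × 10^14 km.

5.13 × 10^14 km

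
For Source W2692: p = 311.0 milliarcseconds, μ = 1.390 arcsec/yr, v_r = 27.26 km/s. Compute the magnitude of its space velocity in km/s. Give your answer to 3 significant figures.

34.5 km/s

d = 1/p = 1/0.3110″ = 3.2154 pc.
v_t = 4.740 μ d = 4.740 × 1.390 × 3.2154 = 21.185 km/s.
v = √(v_r² + v_t²) = √(27.26² + 21.185²) = √1191.91 = 34.524 km/s.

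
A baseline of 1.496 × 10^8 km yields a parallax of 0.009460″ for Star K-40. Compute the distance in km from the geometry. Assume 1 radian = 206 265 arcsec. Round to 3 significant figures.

3.26 × 10^15 km

θ = 0.009460″ = 0.009460/206265 = 4.5863 × 10^-8 rad.
d = B/θ = (1.496 × 10^8) / (4.5863 × 10^-8) = 3.2619 × 10^15 km.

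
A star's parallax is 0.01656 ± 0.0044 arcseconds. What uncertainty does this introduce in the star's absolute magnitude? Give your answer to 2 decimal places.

σ_M = 0.58 mag

M = m − 5 log₁₀ d + 5 = m + 5 log₁₀ p + 5, so ∂M/∂p = 5/(p ln 10).
σ_M = (5/ln 10) · (σ_p/p) = 2.1715 × 0.0044/0.01656 = 2.1715 × 0.2657 = 0.57697.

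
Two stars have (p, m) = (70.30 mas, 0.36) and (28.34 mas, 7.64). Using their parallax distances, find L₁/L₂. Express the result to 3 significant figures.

L₁/L₂ = 133

d₁ = 1/p₁ = 1/0.07030″ = 14.225 pc; d₂ = 1/p₂ = 1/0.02834″ = 35.286 pc.
M₁ = m₁ − 5 log₁₀ d₁ + 5 = 0.36 − 5.7653 + 5 = -0.4053.
M₂ = 7.64 − 7.7380 + 5 = 4.9020.
L₁/L₂ = 10^(0.4(M₂ − M₁)) = 10^(0.4 × 5.3073) = 10^2.12292 = 132.71.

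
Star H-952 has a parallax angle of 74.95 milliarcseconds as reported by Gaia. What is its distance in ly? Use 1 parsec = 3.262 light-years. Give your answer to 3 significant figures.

43.5 ly

p = 74.95 milliarcseconds = 0.07495 arcsec.
d = 1/p = 1/0.07495 = 13.342 pc.
In light-years: 13.342 × 3.262 = 43.522 ly.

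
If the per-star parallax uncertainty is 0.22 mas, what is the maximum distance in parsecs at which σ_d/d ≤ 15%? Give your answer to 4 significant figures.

681.8 pc

σ_d/d = σ_p/p, so the condition is σ_p/p ≤ 0.15, i.e. p ≥ σ_p/0.15.
p_min = 0.22/0.15 = 1.4667 mas = 0.0014667 arcsec.
d_max = 1/p_min = 1/0.0014667 = 681.8 pc.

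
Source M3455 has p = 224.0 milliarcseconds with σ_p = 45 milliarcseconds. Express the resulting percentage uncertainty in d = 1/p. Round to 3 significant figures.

20.1%

For d = 1/p, |σ_d/d| = |σ_p/p|.
σ_p/p = 45 / 224.0 = 0.20089 = 20.089%.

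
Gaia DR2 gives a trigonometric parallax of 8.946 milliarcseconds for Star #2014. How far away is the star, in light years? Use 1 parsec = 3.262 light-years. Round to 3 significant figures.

365 light years

p = 8.946 milliarcseconds = 0.008946 arcsec.
d = 1/p = 1/0.008946 = 111.78 pc.
In light-years: 111.78 × 3.262 = 364.63 ly.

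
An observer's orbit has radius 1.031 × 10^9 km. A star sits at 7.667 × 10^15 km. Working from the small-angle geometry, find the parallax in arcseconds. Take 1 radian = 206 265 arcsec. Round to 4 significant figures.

θ ≈ B/d = (1.031 × 10^9) / (7.667 × 10^15) = 1.3447 × 10^-7 rad.
In arcseconds: 1.3447 × 10^-7 × 206265 = 0.027736″.

0.02774 arcsec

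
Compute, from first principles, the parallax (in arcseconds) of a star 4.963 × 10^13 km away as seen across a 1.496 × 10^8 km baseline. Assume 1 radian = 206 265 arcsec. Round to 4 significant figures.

0.6217 arcsec

θ ≈ B/d = (1.496 × 10^8) / (4.963 × 10^13) = 3.0143 × 10^-6 rad.
In arcseconds: 3.0143 × 10^-6 × 206265 = 0.62174″.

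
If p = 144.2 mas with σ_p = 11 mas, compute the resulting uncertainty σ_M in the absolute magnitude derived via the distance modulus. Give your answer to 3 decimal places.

M = m − 5 log₁₀ d + 5 = m + 5 log₁₀ p + 5, so ∂M/∂p = 5/(p ln 10).
σ_M = (5/ln 10) · (σ_p/p) = 2.1715 × 11/144.2 = 2.1715 × 0.076283 = 0.16565.

σ_M = 0.166 mag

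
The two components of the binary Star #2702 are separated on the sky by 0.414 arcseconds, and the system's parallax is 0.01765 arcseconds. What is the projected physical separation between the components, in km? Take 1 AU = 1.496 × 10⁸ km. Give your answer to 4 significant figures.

d = 1/p = 1/0.01765″ = 56.657 pc.
At distance d (pc), an angle of θ arcsec spans θ·d AU: s = 0.414 × 56.657 = 23.456 AU.
= 23.456 × 1.496 × 10⁸ km = 3.5090 × 10^9 km.

3.509 × 10^9 km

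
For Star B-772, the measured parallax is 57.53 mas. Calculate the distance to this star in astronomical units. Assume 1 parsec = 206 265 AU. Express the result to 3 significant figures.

p = 57.53 mas = 0.05753 arcsec.
d = 1/p = 1/0.05753 = 17.382 pc.
In AU: 17.382 × 206265 = 3.5853 × 10^6 AU.

3.59 × 10^6 AU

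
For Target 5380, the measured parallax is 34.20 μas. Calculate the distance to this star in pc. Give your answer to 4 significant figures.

29240 pc

p = 34.20 μas = 0.00003420 arcsec.
d = 1/p = 1/0.00003420 = 29240 pc.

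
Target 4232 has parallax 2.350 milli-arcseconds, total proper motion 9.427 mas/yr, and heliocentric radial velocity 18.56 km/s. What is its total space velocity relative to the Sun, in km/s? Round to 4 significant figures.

26.57 km/s

d = 1/p = 1/0.002350″ = 425.53 pc.
μ = 9.427 mas/yr = 0.009427 ″/yr.
v_t = 4.740 μ d = 4.740 × 0.009427 × 425.53 = 19.014 km/s.
v = √(v_r² + v_t²) = √(18.56² + 19.014²) = √706.006 = 26.571 km/s.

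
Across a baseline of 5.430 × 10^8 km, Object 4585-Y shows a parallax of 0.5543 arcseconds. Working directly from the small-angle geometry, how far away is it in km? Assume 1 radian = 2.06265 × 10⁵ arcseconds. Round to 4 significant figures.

2.021 × 10^14 km

θ = 0.5543″ = 0.5543/206265 = 2.6873 × 10^-6 rad.
d = B/θ = (5.430 × 10^8) / (2.6873 × 10^-6) = 2.0206 × 10^14 km.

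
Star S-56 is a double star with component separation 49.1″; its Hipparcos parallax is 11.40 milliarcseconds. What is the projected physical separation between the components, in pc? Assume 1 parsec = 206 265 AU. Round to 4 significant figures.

d = 1/p = 1/0.01140″ = 87.719 pc.
At distance d (pc), an angle of θ arcsec spans θ·d AU: s = 49.1 × 87.719 = 4307 AU.
= 4307 / 206265 = 0.020881 pc.

0.02088 pc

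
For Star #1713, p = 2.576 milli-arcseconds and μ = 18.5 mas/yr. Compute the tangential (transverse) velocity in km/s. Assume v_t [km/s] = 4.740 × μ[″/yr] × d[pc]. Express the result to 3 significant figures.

d = 1/p = 1/0.002576″ = 388.2 pc.
μ = 18.5 mas/yr = 0.0185 ″/yr.
v_t = 4.74 × μ × d = 4.74 × 0.0185 × 388.2 = 34.041 km/s.

34.0 km/s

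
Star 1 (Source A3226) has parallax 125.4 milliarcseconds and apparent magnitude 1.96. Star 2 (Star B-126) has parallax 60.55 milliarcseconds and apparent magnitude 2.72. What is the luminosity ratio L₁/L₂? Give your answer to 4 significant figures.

L₁/L₂ = 0.4695

d₁ = 1/p₁ = 1/0.1254″ = 7.9745 pc; d₂ = 1/p₂ = 1/0.06055″ = 16.515 pc.
M₁ = m₁ − 5 log₁₀ d₁ + 5 = 1.96 − 4.5085 + 5 = 2.4515.
M₂ = 2.72 − 6.0894 + 5 = 1.6306.
L₁/L₂ = 10^(0.4(M₂ − M₁)) = 10^(0.4 × (-0.8209)) = 10^(-0.32836) = 0.4695.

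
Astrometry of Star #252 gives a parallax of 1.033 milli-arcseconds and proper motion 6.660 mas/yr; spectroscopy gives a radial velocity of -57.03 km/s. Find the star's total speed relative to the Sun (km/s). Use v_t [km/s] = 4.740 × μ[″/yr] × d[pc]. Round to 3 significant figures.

d = 1/p = 1/0.001033″ = 968.05 pc.
μ = 6.660 mas/yr = 0.006660 ″/yr.
v_t = 4.740 μ d = 4.740 × 0.006660 × 968.05 = 30.56 km/s.
v = √(v_r² + v_t²) = √((-57.03)² + 30.56²) = √4186.33 = 64.702 km/s.

64.7 km/s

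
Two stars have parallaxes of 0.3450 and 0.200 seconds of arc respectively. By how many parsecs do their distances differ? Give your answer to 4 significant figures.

2.101 pc

d_A = 1/0.3450″ = 2.8986 pc; d_B = 1/0.2000″ = 5 pc.
|d_B − d_A| = |5 − 2.8986| = 2.1014 pc.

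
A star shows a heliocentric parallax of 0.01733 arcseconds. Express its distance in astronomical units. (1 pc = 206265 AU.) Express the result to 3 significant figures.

d = 1/p = 1/0.01733 = 57.703 pc.
In AU: 57.703 × 206265 = 1.1902 × 10^7 AU.

1.19 × 10^7 AU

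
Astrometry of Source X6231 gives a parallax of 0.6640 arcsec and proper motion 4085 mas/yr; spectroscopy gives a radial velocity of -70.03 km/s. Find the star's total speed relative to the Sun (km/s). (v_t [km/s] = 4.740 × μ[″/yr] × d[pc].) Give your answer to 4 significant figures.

d = 1/p = 1/0.6640″ = 1.506 pc.
μ = 4085 mas/yr = 4.085 ″/yr.
v_t = 4.740 μ d = 4.740 × 4.085 × 1.506 = 29.161 km/s.
v = √(v_r² + v_t²) = √((-70.03)² + 29.161²) = √5754.56 = 75.859 km/s.

75.86 km/s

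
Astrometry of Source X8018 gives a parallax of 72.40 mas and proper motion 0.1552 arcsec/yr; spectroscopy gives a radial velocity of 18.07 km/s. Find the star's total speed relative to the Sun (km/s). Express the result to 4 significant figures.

d = 1/p = 1/0.07240″ = 13.812 pc.
v_t = 4.740 μ d = 4.740 × 0.1552 × 13.812 = 10.161 km/s.
v = √(v_r² + v_t²) = √(18.07² + 10.161²) = √429.771 = 20.731 km/s.

20.73 km/s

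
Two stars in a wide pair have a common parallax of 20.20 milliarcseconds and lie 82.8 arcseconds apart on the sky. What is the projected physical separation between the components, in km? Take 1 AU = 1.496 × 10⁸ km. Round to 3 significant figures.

d = 1/p = 1/0.02020″ = 49.505 pc.
At distance d (pc), an angle of θ arcsec spans θ·d AU: s = 82.8 × 49.505 = 4099 AU.
= 4099 × 1.496 × 10⁸ km = 6.1321 × 10^11 km.

6.13 × 10^11 km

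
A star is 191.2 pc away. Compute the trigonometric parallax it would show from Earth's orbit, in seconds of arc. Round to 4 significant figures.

0.005230 arcsec

p = 1/d = 1/191.2 = 0.0052301 arcsec.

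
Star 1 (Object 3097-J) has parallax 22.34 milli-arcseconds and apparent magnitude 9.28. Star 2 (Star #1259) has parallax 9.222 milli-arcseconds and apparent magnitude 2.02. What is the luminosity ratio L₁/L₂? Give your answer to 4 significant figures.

L₁/L₂ = 0.0002126

d₁ = 1/p₁ = 1/0.02234″ = 44.763 pc; d₂ = 1/p₂ = 1/0.009222″ = 108.44 pc.
M₁ = m₁ − 5 log₁₀ d₁ + 5 = 9.28 − 8.2546 + 5 = 6.0254.
M₂ = 2.02 − 10.1759 + 5 = -3.1559.
L₁/L₂ = 10^(0.4(M₂ − M₁)) = 10^(0.4 × (-9.1813)) = 10^(-3.67252) = 0.00021256.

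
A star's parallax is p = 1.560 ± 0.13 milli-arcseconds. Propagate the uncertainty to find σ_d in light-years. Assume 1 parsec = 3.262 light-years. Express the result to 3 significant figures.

d = 1/p, so σ_d = σ_p / p².
σ_d = 0.000130 / (0.001560)² = 0.000130 / 0.0000024336 = 53.419 pc = 53.419 × 3.262 ly = 174.25 ly.

174 ly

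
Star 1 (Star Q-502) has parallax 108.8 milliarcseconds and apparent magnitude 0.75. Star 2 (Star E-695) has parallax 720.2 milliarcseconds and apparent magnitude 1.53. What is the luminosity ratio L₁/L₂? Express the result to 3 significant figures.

d₁ = 1/p₁ = 1/0.1088″ = 9.1912 pc; d₂ = 1/p₂ = 1/0.7202″ = 1.3885 pc.
M₁ = m₁ − 5 log₁₀ d₁ + 5 = 0.75 − 4.8169 + 5 = 0.9331.
M₂ = 1.53 − 0.7127 + 5 = 5.8173.
L₁/L₂ = 10^(0.4(M₂ − M₁)) = 10^(0.4 × 4.8842) = 10^1.95368 = 89.884.

L₁/L₂ = 89.9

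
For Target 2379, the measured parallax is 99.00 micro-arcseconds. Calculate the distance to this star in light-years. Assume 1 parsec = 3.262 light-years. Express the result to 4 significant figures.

p = 99.00 micro-arcseconds = 0.00009900 arcsec.
d = 1/p = 1/0.00009900 = 10101 pc.
In light-years: 10101 × 3.262 = 32949 ly.

32950 light years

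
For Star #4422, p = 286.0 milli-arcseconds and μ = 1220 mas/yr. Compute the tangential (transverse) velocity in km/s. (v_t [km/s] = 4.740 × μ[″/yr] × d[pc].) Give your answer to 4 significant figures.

20.22 km/s

d = 1/p = 1/0.2860″ = 3.4965 pc.
μ = 1220 mas/yr = 1.22 ″/yr.
v_t = 4.74 × μ × d = 4.74 × 1.22 × 3.4965 = 20.22 km/s.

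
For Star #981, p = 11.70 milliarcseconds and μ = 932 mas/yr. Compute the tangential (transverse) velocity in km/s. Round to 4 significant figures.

d = 1/p = 1/0.01170″ = 85.47 pc.
μ = 932 mas/yr = 0.932 ″/yr.
v_t = 4.74 × μ × d = 4.74 × 0.932 × 85.47 = 377.58 km/s.

377.6 km/s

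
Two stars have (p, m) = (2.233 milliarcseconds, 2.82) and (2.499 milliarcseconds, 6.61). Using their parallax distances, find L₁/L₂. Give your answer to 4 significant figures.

d₁ = 1/p₁ = 1/0.002233″ = 447.83 pc; d₂ = 1/p₂ = 1/0.002499″ = 400.16 pc.
M₁ = m₁ − 5 log₁₀ d₁ + 5 = 2.82 − 13.2556 + 5 = -5.4356.
M₂ = 6.61 − 13.0112 + 5 = -1.4012.
L₁/L₂ = 10^(0.4(M₂ − M₁)) = 10^(0.4 × 4.0344) = 10^1.61376 = 41.092.

L₁/L₂ = 41.09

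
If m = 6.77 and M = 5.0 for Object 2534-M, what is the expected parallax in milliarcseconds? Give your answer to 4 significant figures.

44.26 mas

m − M = 6.77 − 5.0 = 1.77.
d = 10^((m−M)/5 + 1) = 10^1.354 = 22.594 pc.
p = 1/d = 1/22.594 = 0.04426 arcsec = 44.26 mas.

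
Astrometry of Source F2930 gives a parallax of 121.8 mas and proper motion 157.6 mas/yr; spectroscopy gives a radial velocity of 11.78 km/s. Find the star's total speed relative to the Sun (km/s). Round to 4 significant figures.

13.28 km/s

d = 1/p = 1/0.1218″ = 8.2102 pc.
μ = 157.6 mas/yr = 0.1576 ″/yr.
v_t = 4.740 μ d = 4.740 × 0.1576 × 8.2102 = 6.1332 km/s.
v = √(v_r² + v_t²) = √(11.78² + 6.1332²) = √176.385 = 13.281 km/s.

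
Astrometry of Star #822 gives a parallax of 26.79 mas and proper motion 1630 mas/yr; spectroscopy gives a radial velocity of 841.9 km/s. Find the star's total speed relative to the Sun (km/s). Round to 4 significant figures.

d = 1/p = 1/0.02679″ = 37.327 pc.
μ = 1630 mas/yr = 1.630 ″/yr.
v_t = 4.740 μ d = 4.740 × 1.630 × 37.327 = 288.4 km/s.
v = √(v_r² + v_t²) = √(841.9² + 288.4²) = √791970 = 889.93 km/s.

889.9 km/s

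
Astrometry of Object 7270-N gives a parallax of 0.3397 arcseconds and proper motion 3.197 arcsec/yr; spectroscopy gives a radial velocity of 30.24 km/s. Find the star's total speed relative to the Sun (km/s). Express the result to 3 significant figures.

53.9 km/s

d = 1/p = 1/0.3397″ = 2.9438 pc.
v_t = 4.740 μ d = 4.740 × 3.197 × 2.9438 = 44.61 km/s.
v = √(v_r² + v_t²) = √(30.24² + 44.61²) = √2904.51 = 53.894 km/s.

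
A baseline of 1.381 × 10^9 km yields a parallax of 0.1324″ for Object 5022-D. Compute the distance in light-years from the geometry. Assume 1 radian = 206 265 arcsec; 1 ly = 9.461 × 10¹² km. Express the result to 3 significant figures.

227 ly

θ = 0.1324″ = 0.1324/206265 = 6.4189 × 10^-7 rad.
d = B/θ = (1.381 × 10^9) / (6.4189 × 10^-7) = 2.1515 × 10^15 km = (2.1515 × 10^15) / (9.461 × 10^12) ly = 227.41 ly.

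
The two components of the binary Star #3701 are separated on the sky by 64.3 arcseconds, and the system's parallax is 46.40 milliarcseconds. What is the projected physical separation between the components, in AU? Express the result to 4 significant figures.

d = 1/p = 1/0.04640″ = 21.552 pc.
At distance d (pc), an angle of θ arcsec spans θ·d AU: s = 64.3 × 21.552 = 1385.8 AU.

1386 AU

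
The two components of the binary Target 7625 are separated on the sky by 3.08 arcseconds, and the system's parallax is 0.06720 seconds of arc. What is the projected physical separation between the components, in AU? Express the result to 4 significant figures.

d = 1/p = 1/0.06720″ = 14.881 pc.
At distance d (pc), an angle of θ arcsec spans θ·d AU: s = 3.08 × 14.881 = 45.833 AU.

45.83 AU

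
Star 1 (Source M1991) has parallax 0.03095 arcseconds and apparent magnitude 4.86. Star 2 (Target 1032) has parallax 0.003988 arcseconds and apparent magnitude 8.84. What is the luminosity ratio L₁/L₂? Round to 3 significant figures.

L₁/L₂ = 0.649

d₁ = 1/p₁ = 1/0.03095″ = 32.31 pc; d₂ = 1/p₂ = 1/0.003988″ = 250.75 pc.
M₁ = m₁ − 5 log₁₀ d₁ + 5 = 4.86 − 7.5467 + 5 = 2.3133.
M₂ = 8.84 − 11.9962 + 5 = 1.8438.
L₁/L₂ = 10^(0.4(M₂ − M₁)) = 10^(0.4 × (-0.4695)) = 10^(-0.18780) = 0.64893.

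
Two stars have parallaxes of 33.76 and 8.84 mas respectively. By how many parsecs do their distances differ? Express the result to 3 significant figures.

83.5 pc

d_A = 1/0.03376″ = 29.621 pc; d_B = 1/0.008840″ = 113.12 pc.
|d_B − d_A| = |113.12 − 29.621| = 83.499 pc.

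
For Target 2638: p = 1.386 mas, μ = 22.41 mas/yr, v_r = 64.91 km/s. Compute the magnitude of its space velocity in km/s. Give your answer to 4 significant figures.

100.4 km/s

d = 1/p = 1/0.001386″ = 721.5 pc.
μ = 22.41 mas/yr = 0.02241 ″/yr.
v_t = 4.740 μ d = 4.740 × 0.02241 × 721.5 = 76.64 km/s.
v = √(v_r² + v_t²) = √(64.91² + 76.64²) = √10087 = 100.43 km/s.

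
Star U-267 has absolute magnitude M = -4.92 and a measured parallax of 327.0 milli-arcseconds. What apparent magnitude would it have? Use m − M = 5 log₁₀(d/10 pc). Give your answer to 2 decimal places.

d = 1/p = 1/0.3270″ = 3.0581 pc.
m − M = 5 log₁₀ d − 5 = 5 log₁₀(3.0581) − 5 = 2.4273 − 5 = -2.5727.
m = M + (m − M) = -4.92 + (-2.5727) = -7.49.

m = -7.49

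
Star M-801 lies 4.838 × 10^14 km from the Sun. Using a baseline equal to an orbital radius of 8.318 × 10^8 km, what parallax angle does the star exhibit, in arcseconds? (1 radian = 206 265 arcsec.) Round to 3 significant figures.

θ ≈ B/d = (8.318 × 10^8) / (4.838 × 10^14) = 1.7193 × 10^-6 rad.
In arcseconds: 1.7193 × 10^-6 × 206265 = 0.35463″.

0.355 arcsec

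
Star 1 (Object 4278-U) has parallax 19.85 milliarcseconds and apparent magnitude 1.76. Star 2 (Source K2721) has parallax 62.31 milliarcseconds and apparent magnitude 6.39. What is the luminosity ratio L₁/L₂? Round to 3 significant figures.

d₁ = 1/p₁ = 1/0.01985″ = 50.378 pc; d₂ = 1/p₂ = 1/0.06231″ = 16.049 pc.
M₁ = m₁ − 5 log₁₀ d₁ + 5 = 1.76 − 8.5112 + 5 = -1.7512.
M₂ = 6.39 − 6.0272 + 5 = 5.3628.
L₁/L₂ = 10^(0.4(M₂ − M₁)) = 10^(0.4 × 7.1140) = 10^2.84560 = 700.81.

L₁/L₂ = 701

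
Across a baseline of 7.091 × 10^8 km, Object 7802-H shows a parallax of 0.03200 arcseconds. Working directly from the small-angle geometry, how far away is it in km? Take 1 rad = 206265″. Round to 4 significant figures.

4.571 × 10^15 km

θ = 0.03200″ = 0.03200/206265 = 1.5514 × 10^-7 rad.
d = B/θ = (7.091 × 10^8) / (1.5514 × 10^-7) = 4.5707 × 10^15 km.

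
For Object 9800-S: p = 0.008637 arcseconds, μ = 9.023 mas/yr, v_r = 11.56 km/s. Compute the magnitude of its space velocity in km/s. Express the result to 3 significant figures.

12.6 km/s

d = 1/p = 1/0.008637″ = 115.78 pc.
μ = 9.023 mas/yr = 0.009023 ″/yr.
v_t = 4.740 μ d = 4.740 × 0.009023 × 115.78 = 4.9518 km/s.
v = √(v_r² + v_t²) = √(11.56² + 4.9518²) = √158.154 = 12.576 km/s.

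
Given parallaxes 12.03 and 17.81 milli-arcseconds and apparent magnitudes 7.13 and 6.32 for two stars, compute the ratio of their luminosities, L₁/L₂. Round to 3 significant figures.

L₁/L₂ = 1.04

d₁ = 1/p₁ = 1/0.01203″ = 83.126 pc; d₂ = 1/p₂ = 1/0.01781″ = 56.148 pc.
M₁ = m₁ − 5 log₁₀ d₁ + 5 = 7.13 − 9.5987 + 5 = 2.5313.
M₂ = 6.32 − 8.7467 + 5 = 2.5733.
L₁/L₂ = 10^(0.4(M₂ − M₁)) = 10^(0.4 × 0.0420) = 10^0.01680 = 1.0394.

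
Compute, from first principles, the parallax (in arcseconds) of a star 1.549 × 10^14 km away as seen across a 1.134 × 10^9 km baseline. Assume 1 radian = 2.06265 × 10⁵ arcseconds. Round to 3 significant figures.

1.51 arcsec

θ ≈ B/d = (1.134 × 10^9) / (1.549 × 10^14) = 7.3209 × 10^-6 rad.
In arcseconds: 7.3209 × 10^-6 × 206265 = 1.51″.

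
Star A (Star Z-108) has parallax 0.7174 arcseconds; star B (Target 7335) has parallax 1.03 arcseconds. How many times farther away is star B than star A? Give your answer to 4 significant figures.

Since d = 1/p, d_B/d_A = p_A/p_B.
= 0.7174 / 1.03 = 0.6965.

0.6965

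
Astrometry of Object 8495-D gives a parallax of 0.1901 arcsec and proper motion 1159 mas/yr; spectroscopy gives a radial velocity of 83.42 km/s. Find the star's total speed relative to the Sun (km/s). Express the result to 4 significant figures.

88.28 km/s

d = 1/p = 1/0.1901″ = 5.2604 pc.
μ = 1159 mas/yr = 1.159 ″/yr.
v_t = 4.740 μ d = 4.740 × 1.159 × 5.2604 = 28.899 km/s.
v = √(v_r² + v_t²) = √(83.42² + 28.899²) = √7794.05 = 88.284 km/s.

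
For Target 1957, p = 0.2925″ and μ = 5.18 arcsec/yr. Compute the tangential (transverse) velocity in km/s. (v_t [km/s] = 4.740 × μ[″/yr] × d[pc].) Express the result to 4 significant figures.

d = 1/p = 1/0.2925″ = 3.4188 pc.
v_t = 4.74 × μ × d = 4.74 × 5.18 × 3.4188 = 83.942 km/s.

83.94 km/s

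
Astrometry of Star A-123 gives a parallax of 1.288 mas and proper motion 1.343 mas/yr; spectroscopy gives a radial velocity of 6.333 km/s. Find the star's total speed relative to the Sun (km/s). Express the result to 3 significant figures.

d = 1/p = 1/0.001288″ = 776.4 pc.
μ = 1.343 mas/yr = 0.001343 ″/yr.
v_t = 4.740 μ d = 4.740 × 0.001343 × 776.4 = 4.9424 km/s.
v = √(v_r² + v_t²) = √(6.333² + 4.9424²) = √64.5342 = 8.0333 km/s.

8.03 km/s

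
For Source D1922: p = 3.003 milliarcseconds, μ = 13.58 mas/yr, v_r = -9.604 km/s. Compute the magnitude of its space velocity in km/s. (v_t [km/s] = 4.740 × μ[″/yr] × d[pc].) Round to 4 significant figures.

d = 1/p = 1/0.003003″ = 333 pc.
μ = 13.58 mas/yr = 0.01358 ″/yr.
v_t = 4.740 μ d = 4.740 × 0.01358 × 333 = 21.435 km/s.
v = √(v_r² + v_t²) = √((-9.604)² + 21.435²) = √551.696 = 23.488 km/s.

23.49 km/s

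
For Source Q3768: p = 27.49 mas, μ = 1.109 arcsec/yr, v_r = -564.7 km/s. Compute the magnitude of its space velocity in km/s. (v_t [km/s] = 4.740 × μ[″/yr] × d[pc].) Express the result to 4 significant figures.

d = 1/p = 1/0.02749″ = 36.377 pc.
v_t = 4.740 μ d = 4.740 × 1.109 × 36.377 = 191.22 km/s.
v = √(v_r² + v_t²) = √((-564.7)² + 191.22²) = √355451 = 596.2 km/s.

596.2 km/s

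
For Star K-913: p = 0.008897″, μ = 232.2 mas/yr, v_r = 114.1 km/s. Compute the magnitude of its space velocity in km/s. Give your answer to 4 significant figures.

d = 1/p = 1/0.008897″ = 112.4 pc.
μ = 232.2 mas/yr = 0.2322 ″/yr.
v_t = 4.740 μ d = 4.740 × 0.2322 × 112.4 = 123.71 km/s.
v = √(v_r² + v_t²) = √(114.1² + 123.71²) = √28323 = 168.29 km/s.

168.3 km/s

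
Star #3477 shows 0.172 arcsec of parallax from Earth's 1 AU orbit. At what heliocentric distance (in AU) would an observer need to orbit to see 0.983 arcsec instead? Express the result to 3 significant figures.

Parallax scales linearly with baseline: p ∝ B, so B = p_target / p_Earth × 1 AU.
B = 0.983 / 0.172 = 5.7151 AU.

5.72 AU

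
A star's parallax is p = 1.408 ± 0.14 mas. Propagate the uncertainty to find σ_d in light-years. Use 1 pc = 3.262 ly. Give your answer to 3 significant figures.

230 ly

d = 1/p, so σ_d = σ_p / p².
σ_d = 0.000140 / (0.001408)² = 0.000140 / 0.0000019825 = 70.618 pc = 70.618 × 3.262 ly = 230.36 ly.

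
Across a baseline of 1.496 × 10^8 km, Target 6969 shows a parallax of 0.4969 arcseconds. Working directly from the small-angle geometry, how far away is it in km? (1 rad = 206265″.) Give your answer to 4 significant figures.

θ = 0.4969″ = 0.4969/206265 = 2.4090 × 10^-6 rad.
d = B/θ = (1.496 × 10^8) / (2.4090 × 10^-6) = 6.2100 × 10^13 km.

6.210 × 10^13 km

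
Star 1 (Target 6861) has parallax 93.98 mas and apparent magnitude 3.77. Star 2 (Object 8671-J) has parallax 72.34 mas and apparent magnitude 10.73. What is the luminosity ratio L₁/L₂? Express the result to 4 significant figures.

d₁ = 1/p₁ = 1/0.09398″ = 10.641 pc; d₂ = 1/p₂ = 1/0.07234″ = 13.824 pc.
M₁ = m₁ − 5 log₁₀ d₁ + 5 = 3.77 − 5.1349 + 5 = 3.6351.
M₂ = 10.73 − 5.7032 + 5 = 10.0268.
L₁/L₂ = 10^(0.4(M₂ − M₁)) = 10^(0.4 × 6.3917) = 10^2.55668 = 360.31.

L₁/L₂ = 360.3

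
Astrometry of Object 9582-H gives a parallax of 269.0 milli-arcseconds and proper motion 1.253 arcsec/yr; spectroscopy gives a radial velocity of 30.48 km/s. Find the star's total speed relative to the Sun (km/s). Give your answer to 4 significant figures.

37.64 km/s

d = 1/p = 1/0.2690″ = 3.7175 pc.
v_t = 4.740 μ d = 4.740 × 1.253 × 3.7175 = 22.079 km/s.
v = √(v_r² + v_t²) = √(30.48² + 22.079²) = √1416.51 = 37.637 km/s.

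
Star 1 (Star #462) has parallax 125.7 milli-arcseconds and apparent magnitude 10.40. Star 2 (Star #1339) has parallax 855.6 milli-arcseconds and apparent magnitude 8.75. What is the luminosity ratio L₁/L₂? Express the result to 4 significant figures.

d₁ = 1/p₁ = 1/0.1257″ = 7.9554 pc; d₂ = 1/p₂ = 1/0.8556″ = 1.1688 pc.
M₁ = m₁ − 5 log₁₀ d₁ + 5 = 10.40 − 4.5033 + 5 = 10.8967.
M₂ = 8.75 − 0.3387 + 5 = 13.4113.
L₁/L₂ = 10^(0.4(M₂ − M₁)) = 10^(0.4 × 2.5146) = 10^1.00584 = 10.135.

L₁/L₂ = 10.14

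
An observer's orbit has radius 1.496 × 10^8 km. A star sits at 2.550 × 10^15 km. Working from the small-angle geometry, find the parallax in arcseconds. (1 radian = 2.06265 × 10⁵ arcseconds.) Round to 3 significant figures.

θ ≈ B/d = (1.496 × 10^8) / (2.550 × 10^15) = 5.8667 × 10^-8 rad.
In arcseconds: 5.8667 × 10^-8 × 206265 = 0.012101″.

0.0121 arcsec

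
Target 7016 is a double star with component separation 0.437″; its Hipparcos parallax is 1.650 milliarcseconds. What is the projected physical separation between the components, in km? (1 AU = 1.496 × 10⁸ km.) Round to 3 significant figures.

d = 1/p = 1/0.001650″ = 606.06 pc.
At distance d (pc), an angle of θ arcsec spans θ·d AU: s = 0.437 × 606.06 = 264.85 AU.
= 264.85 × 1.496 × 10⁸ km = 3.9622 × 10^10 km.

3.96 × 10^10 km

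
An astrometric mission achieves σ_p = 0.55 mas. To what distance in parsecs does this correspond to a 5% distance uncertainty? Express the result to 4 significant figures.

σ_d/d = σ_p/p, so the condition is σ_p/p ≤ 0.05, i.e. p ≥ σ_p/0.05.
p_min = 0.55/0.05 = 11 mas = 0.011 arcsec.
d_max = 1/p_min = 1/0.011 = 90.909 pc.

90.91 pc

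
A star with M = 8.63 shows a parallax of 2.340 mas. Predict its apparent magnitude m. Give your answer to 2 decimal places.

m = 16.78

d = 1/p = 1/0.002340″ = 427.35 pc.
m − M = 5 log₁₀ d − 5 = 5 log₁₀(427.35) − 5 = 13.1539 − 5 = 8.1539.
m = M + (m − M) = 8.63 + 8.1539 = 16.78.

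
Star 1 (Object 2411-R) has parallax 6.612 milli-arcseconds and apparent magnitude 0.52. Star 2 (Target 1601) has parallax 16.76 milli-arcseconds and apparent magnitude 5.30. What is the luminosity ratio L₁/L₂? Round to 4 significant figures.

L₁/L₂ = 524.7

d₁ = 1/p₁ = 1/0.006612″ = 151.24 pc; d₂ = 1/p₂ = 1/0.01676″ = 59.666 pc.
M₁ = m₁ − 5 log₁₀ d₁ + 5 = 0.52 − 10.8983 + 5 = -5.3783.
M₂ = 5.30 − 8.8786 + 5 = 1.4214.
L₁/L₂ = 10^(0.4(M₂ − M₁)) = 10^(0.4 × 6.7997) = 10^2.71988 = 524.66.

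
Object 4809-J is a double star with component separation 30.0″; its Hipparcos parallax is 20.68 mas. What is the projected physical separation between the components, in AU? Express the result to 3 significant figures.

d = 1/p = 1/0.02068″ = 48.356 pc.
At distance d (pc), an angle of θ arcsec spans θ·d AU: s = 30.0 × 48.356 = 1450.7 AU.

1450 AU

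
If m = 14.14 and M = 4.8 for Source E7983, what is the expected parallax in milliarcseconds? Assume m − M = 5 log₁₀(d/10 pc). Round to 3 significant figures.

m − M = 14.14 − 4.8 = 9.34.
d = 10^((m−M)/5 + 1) = 10^2.868 = 737.9 pc.
p = 1/d = 1/737.9 = 0.0013552 arcsec = 1.3552 mas.

1.36 mas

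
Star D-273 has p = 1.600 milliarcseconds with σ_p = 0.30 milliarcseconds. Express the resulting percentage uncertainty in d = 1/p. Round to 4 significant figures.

18.75%

For d = 1/p, |σ_d/d| = |σ_p/p|.
σ_p/p = 0.30 / 1.600 = 0.1875 = 18.75%.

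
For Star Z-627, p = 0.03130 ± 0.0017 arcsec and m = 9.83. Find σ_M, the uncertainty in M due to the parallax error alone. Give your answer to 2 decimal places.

M = m − 5 log₁₀ d + 5 = m + 5 log₁₀ p + 5, so ∂M/∂p = 5/(p ln 10).
σ_M = (5/ln 10) · (σ_p/p) = 2.1715 × 0.0017/0.03130 = 2.1715 × 0.054313 = 0.11794.

σ_M = 0.12 mag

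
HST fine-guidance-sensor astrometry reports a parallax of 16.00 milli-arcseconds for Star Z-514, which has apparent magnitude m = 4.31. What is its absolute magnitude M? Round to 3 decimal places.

M = 0.331

d = 1/p = 1/0.01600″ = 62.5 pc.
m − M = 5 log₁₀(62.5) − 5 = 8.9794 − 5 = 3.9794.
M = m − (m − M) = 4.31 − 3.9794 = 0.331.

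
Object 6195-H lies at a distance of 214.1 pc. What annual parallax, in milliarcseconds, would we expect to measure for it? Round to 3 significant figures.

p = 1/d = 1/214.1 = 0.0046707 arcsec.
= 0.0046707 × 1000 = 4.6707 mas.

4.67 mas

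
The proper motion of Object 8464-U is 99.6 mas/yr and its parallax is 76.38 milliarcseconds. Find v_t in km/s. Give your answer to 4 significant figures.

d = 1/p = 1/0.07638″ = 13.092 pc.
μ = 99.6 mas/yr = 0.0996 ″/yr.
v_t = 4.74 × μ × d = 4.74 × 0.0996 × 13.092 = 6.1808 km/s.

6.181 km/s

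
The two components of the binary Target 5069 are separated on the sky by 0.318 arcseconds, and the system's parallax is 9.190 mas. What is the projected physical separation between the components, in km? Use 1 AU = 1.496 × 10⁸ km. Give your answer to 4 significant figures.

d = 1/p = 1/0.009190″ = 108.81 pc.
At distance d (pc), an angle of θ arcsec spans θ·d AU: s = 0.318 × 108.81 = 34.602 AU.
= 34.602 × 1.496 × 10⁸ km = 5.1765 × 10^9 km.

5.177 × 10^9 km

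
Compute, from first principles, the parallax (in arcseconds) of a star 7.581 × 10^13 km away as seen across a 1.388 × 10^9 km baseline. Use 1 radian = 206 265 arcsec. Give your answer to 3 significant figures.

θ ≈ B/d = (1.388 × 10^9) / (7.581 × 10^13) = 1.8309 × 10^-5 rad.
In arcseconds: 1.8309 × 10^-5 × 206265 = 3.7765″.

3.78 arcsec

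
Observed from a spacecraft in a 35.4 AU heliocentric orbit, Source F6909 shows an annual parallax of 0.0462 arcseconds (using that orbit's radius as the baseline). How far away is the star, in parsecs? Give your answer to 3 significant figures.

766 pc

With baseline B (in AU) and parallax p (in arcsec), d = B/p parsecs.
d = 35.4 / 0.0462 = 766.23 pc.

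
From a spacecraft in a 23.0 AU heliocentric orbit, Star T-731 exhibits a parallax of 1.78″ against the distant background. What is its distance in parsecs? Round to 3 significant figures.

12.9 pc

With baseline B (in AU) and parallax p (in arcsec), d = B/p parsecs.
d = 23.0 / 1.78 = 12.921 pc.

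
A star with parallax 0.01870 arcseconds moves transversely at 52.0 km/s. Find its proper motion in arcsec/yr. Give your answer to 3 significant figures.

d = 1/p = 1/0.01870″ = 53.476 pc.
μ = v_t / (4.74 d) = 52.0 / (4.74 × 53.476) = 52.0 / 253.48 = 0.20514 ″/yr.

0.205 arcsec/yr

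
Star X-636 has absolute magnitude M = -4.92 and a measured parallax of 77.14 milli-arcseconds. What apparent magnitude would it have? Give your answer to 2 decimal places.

d = 1/p = 1/0.07714″ = 12.963 pc.
m − M = 5 log₁₀ d − 5 = 5 log₁₀(12.963) − 5 = 5.5635 − 5 = 0.5635.
m = M + (m − M) = -4.92 + 0.5635 = -4.36.

m = -4.36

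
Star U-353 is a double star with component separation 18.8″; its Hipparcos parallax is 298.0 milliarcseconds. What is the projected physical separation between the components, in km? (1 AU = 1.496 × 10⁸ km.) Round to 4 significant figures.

9.438 × 10^9 km

d = 1/p = 1/0.2980″ = 3.3557 pc.
At distance d (pc), an angle of θ arcsec spans θ·d AU: s = 18.8 × 3.3557 = 63.087 AU.
= 63.087 × 1.496 × 10⁸ km = 9.4378 × 10^9 km.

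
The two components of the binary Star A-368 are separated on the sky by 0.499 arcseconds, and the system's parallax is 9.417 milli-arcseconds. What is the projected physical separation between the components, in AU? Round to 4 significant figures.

52.99 AU

d = 1/p = 1/0.009417″ = 106.19 pc.
At distance d (pc), an angle of θ arcsec spans θ·d AU: s = 0.499 × 106.19 = 52.989 AU.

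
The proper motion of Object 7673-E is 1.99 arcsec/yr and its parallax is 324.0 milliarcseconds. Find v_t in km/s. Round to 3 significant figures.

29.1 km/s

d = 1/p = 1/0.3240″ = 3.0864 pc.
v_t = 4.74 × μ × d = 4.74 × 1.99 × 3.0864 = 29.113 km/s.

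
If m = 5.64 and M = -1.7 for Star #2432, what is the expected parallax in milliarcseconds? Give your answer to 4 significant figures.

3.404 mas

m − M = 5.64 − (-1.7) = 7.34.
d = 10^((m−M)/5 + 1) = 10^2.468 = 293.76 pc.
p = 1/d = 1/293.76 = 0.0034041 arcsec = 3.4041 mas.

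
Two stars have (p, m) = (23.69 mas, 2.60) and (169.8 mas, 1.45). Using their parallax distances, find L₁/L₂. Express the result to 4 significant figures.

d₁ = 1/p₁ = 1/0.02369″ = 42.212 pc; d₂ = 1/p₂ = 1/0.1698″ = 5.8893 pc.
M₁ = m₁ − 5 log₁₀ d₁ + 5 = 2.60 − 8.1272 + 5 = -0.5272.
M₂ = 1.45 − 3.8503 + 5 = 2.5997.
L₁/L₂ = 10^(0.4(M₂ − M₁)) = 10^(0.4 × 3.1269) = 10^1.25076 = 17.814.

L₁/L₂ = 17.81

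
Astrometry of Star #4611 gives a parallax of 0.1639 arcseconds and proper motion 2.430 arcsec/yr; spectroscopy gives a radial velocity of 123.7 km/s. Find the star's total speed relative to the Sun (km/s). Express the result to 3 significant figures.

d = 1/p = 1/0.1639″ = 6.1013 pc.
v_t = 4.740 μ d = 4.740 × 2.430 × 6.1013 = 70.276 km/s.
v = √(v_r² + v_t²) = √(123.7² + 70.276²) = √20240.4 = 142.27 km/s.

142 km/s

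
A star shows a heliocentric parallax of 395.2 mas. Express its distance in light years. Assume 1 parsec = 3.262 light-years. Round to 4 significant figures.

8.254 light years

p = 395.2 mas = 0.3952 arcsec.
d = 1/p = 1/0.3952 = 2.5304 pc.
In light-years: 2.5304 × 3.262 = 8.2542 ly.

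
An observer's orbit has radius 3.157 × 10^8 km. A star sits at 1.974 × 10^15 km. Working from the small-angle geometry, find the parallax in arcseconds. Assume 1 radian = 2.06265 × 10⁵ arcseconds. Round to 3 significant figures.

θ ≈ B/d = (3.157 × 10^8) / (1.974 × 10^15) = 1.5993 × 10^-7 rad.
In arcseconds: 1.5993 × 10^-7 × 206265 = 0.032988″.

0.0330 arcsec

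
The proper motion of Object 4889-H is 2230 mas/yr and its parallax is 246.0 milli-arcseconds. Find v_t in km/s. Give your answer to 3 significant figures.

43.0 km/s

d = 1/p = 1/0.2460″ = 4.065 pc.
μ = 2230 mas/yr = 2.23 ″/yr.
v_t = 4.74 × μ × d = 4.74 × 2.23 × 4.065 = 42.968 km/s.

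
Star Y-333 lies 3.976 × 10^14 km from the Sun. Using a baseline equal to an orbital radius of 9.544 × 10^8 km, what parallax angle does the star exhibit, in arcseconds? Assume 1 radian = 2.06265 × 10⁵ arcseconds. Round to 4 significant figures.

θ ≈ B/d = (9.544 × 10^8) / (3.976 × 10^14) = 2.4004 × 10^-6 rad.
In arcseconds: 2.4004 × 10^-6 × 206265 = 0.49512″.

0.4951 arcsec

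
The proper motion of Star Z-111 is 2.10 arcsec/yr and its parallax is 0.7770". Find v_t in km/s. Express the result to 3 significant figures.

d = 1/p = 1/0.7770″ = 1.287 pc.
v_t = 4.74 × μ × d = 4.74 × 2.10 × 1.287 = 12.811 km/s.

12.8 km/s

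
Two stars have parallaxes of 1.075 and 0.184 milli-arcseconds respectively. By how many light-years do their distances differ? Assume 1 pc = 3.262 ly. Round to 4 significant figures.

d_A = 1/0.001075″ = 930.23 pc; d_B = 1/0.0001840″ = 5434.8 pc.
|d_B − d_A| = |5434.8 − 930.23| = 4504.6 pc = 4504.6 × 3.262 ly = 14694 ly.

14690 ly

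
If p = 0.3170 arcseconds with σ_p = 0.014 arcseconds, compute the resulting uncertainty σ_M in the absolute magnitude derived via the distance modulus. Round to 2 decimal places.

M = m − 5 log₁₀ d + 5 = m + 5 log₁₀ p + 5, so ∂M/∂p = 5/(p ln 10).
σ_M = (5/ln 10) · (σ_p/p) = 2.1715 × 0.014/0.3170 = 2.1715 × 0.044164 = 0.095902.

σ_M = 0.10 mag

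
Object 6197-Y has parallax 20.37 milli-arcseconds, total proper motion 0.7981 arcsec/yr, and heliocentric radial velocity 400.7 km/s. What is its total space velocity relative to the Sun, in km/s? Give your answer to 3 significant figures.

442 km/s

d = 1/p = 1/0.02037″ = 49.092 pc.
v_t = 4.740 μ d = 4.740 × 0.7981 × 49.092 = 185.71 km/s.
v = √(v_r² + v_t²) = √(400.7² + 185.71²) = √195049 = 441.64 km/s.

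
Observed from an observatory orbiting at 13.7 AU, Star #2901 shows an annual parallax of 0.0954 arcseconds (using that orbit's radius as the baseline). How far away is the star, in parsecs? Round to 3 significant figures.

144 pc

With baseline B (in AU) and parallax p (in arcsec), d = B/p parsecs.
d = 13.7 / 0.0954 = 143.61 pc.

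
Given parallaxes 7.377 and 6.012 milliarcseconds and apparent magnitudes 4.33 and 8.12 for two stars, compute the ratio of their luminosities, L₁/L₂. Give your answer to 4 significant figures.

d₁ = 1/p₁ = 1/0.007377″ = 135.56 pc; d₂ = 1/p₂ = 1/0.006012″ = 166.33 pc.
M₁ = m₁ − 5 log₁₀ d₁ + 5 = 4.33 − 10.6607 + 5 = -1.3307.
M₂ = 8.12 − 11.1049 + 5 = 2.0151.
L₁/L₂ = 10^(0.4(M₂ − M₁)) = 10^(0.4 × 3.3458) = 10^1.33832 = 21.793.

L₁/L₂ = 21.79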